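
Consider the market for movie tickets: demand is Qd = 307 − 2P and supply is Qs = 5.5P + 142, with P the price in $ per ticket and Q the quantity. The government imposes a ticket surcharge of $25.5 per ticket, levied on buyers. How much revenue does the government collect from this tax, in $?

Tax revenue = $5752.8.

Without the tax, 307 − 2P = 5.5P + 142 gives 7.5P = 165, so P* = $22 and Q* = 263.
With the tax collected from buyers, demand (in seller-price terms) shifts: Qd = 307 − 2(P + 25.5).
New equilibrium: buyers pay $40.7, producers receive $15.2, Q = 225.6. (Wedge: Pb − Ps = 25.5.)
Revenue = t · Q = 25.5 · 225.6 = $5752.8.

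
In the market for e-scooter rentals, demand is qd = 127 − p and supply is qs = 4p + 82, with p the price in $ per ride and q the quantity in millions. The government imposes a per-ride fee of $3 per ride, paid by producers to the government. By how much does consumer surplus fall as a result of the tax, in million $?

Consumer surplus falls by $280.32 million.

Before the tax: set 127 − p = 4p + 82 → p* = $9, q* = 118.
With the tax collected from producers, supply shifts: qs = 4(p − 3) + 82.
New equilibrium: buyers pay $11.4, producers receive $8.4, q = 115.6. (Wedge: pb − ps = 3.)
ΔCS is the trapezoid between Q = 115.6 and Q = 118 of height $2.4: ½ · (118 + 115.6) · 2.4 = $280.32.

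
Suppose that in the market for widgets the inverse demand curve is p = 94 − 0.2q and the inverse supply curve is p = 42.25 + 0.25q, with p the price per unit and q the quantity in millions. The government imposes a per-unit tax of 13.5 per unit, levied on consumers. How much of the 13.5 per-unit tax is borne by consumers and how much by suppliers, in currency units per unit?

Inverting to q(p) form: qd = 470 − 5p; qs = 4p − 169.
Before the tax: set 470 − 5p = 4p − 169 → p* = 71, q* = 115.
With the tax collected from consumers, demand (in seller-price terms) shifts: qd = 470 − 5(p + 13.5).
New equilibrium: consumers pay 77, suppliers receive 63.5, q = 85. (Wedge: pb − ps = 13.5.)
Burden on consumers: 6; on suppliers: 7.5. (They sum to 13.5.)
The less price-elastic side of the market bears the larger share of a per-unit tax.

Consumers bear 6 per unit; suppliers bear 7.5 per unit.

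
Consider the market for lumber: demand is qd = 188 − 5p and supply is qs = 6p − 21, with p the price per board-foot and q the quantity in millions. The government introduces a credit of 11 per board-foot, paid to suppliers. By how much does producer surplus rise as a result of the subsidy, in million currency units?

Producer surplus rises by 540 million.

Before the subsidy: set 188 − 5p = 6p − 21 → p* = 19, q* = 93.
With a per-unit subsidy paid to suppliers, each receives p + 11 per unit sold, so supply becomes qs = 6(p + 11) − 21.
Solving gives q = 123 with consumers paying 13 and suppliers receiving 24 (the 11 wedge).
ΔPS is the trapezoid between Q = 123 and Q = 93 of height 5: ½ · (93 + 123) · 5 = 540.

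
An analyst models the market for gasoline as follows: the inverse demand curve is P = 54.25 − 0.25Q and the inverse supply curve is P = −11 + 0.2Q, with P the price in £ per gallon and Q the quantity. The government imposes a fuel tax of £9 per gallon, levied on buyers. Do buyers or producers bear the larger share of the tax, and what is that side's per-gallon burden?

Rewrite in direct form: Qd = 217 − 4P and Qs = 5P + 55.
Without the tax, 217 − 4P = 5P + 55 gives 9P = 162, so P* = £18 and Q* = 145.
With the tax collected from buyers, demand (in seller-price terms) shifts: Qd = 217 − 4(P + 9).
Solving gives Q = 125 with buyers paying £23 and producers receiving £14 (the £9 wedge).
Per-gallon burden: buyers £5, producers £4.
Buyers take the larger share because demand is less price-elastic here (demand slope 4 vs supply slope 5).
The less price-elastic side of the market bears the larger share of a per-unit tax.

Buyers bear the larger share: £5 per gallon.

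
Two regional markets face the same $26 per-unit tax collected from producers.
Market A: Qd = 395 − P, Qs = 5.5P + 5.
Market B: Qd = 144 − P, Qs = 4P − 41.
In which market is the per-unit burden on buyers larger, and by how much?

Market A: pre-tax P* = $60, Q* = 335; post-tax Q = 313; per-unit burden on buyers = $22.
Market B: pre-tax P* = $37, Q* = 107; post-tax Q = 86.2; per-unit burden on buyers = $20.8.
Difference: $22 vs $20.8 → market A is larger by $1.2.

Market A, by $1.2.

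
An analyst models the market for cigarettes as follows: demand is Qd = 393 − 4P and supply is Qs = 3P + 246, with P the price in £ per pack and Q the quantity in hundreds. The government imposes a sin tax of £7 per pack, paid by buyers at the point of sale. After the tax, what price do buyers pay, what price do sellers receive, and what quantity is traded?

Without the tax, 393 − 4P = 3P + 246 gives 7P = 147, so P* = £21 and Q* = 309.
With the tax collected from buyers, demand (in seller-price terms) shifts: Qd = 393 − 4(P + 7).
Solving gives Q = 297 with buyers paying £24 and sellers receiving £17 (the £7 wedge).
The less price-elastic side of the market bears the larger share of a per-unit tax.

Buyers pay £24; sellers receive £17; quantity = 297.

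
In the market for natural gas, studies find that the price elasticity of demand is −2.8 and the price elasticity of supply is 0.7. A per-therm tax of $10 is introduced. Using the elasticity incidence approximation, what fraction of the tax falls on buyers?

Buyers' share ≈ 0.2.

Incidence ratio: buyers' share ≈ εs / (εs + |εd|) = 0.7 / (0.7 + 2.8) = 0.2.
Supply is the less elastic side, so buyers bear the smaller share.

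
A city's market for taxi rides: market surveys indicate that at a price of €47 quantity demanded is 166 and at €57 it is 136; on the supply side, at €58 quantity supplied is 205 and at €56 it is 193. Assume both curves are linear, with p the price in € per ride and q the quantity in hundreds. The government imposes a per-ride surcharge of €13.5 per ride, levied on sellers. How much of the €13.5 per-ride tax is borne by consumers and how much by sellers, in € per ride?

Consumers bear €9 per ride; sellers bear €4.5 per ride.

Demand slope: (136 − 166)/(57 − 47) = -3, so qd = 307 − 3p.
Supply slope: (193 − 205)/(56 − 58) = 6, so qs = 6p − 143.
Before the tax: set 307 − 3p = 6p − 143 → p* = €50, q* = 157.
With the tax collected from sellers, supply shifts: qs = 6(p − 13.5) − 143.
New equilibrium: consumers pay €59, sellers receive €45.5, q = 130. (Wedge: pb − ps = 13.5.)
Burden on consumers: €9; on sellers: €4.5. (They sum to €13.5.)
The less price-elastic side of the market bears the larger share of a per-unit tax.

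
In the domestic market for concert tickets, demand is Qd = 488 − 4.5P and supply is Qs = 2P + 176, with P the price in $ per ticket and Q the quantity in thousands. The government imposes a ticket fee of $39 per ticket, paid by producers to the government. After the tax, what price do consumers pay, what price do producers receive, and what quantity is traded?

Consumers pay $60; producers receive $21; quantity = 218.

Before the tax: set 488 − 4.5P = 2P + 176 → P* = $48, Q* = 272.
With the tax collected from producers, supply shifts: Qs = 2(P − 39) + 176.
Solving gives Q = 218 with consumers paying $60 and producers receiving $21 (the $39 wedge).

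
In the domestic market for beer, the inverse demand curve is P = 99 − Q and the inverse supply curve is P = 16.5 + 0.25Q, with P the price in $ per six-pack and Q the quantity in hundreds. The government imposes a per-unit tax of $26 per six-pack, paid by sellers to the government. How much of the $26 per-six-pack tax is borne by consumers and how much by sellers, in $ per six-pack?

Consumers bear $20.8 per six-pack; sellers bear $5.2 per six-pack.

Rewrite in direct form: Qd = 99 − P and Qs = 4P − 66.
Before the tax: set 99 − P = 4P − 66 → P* = $33, Q* = 66.
With the tax collected from sellers, supply shifts: Qs = 4(P − 26) − 66.
New equilibrium: consumers pay $53.8, sellers receive $27.8, Q = 45.2. (Wedge: Pb − Ps = 26.)
Burden on consumers: $20.8; on sellers: $5.2. (They sum to $26.)
The less price-elastic side of the market bears the larger share of a per-unit tax.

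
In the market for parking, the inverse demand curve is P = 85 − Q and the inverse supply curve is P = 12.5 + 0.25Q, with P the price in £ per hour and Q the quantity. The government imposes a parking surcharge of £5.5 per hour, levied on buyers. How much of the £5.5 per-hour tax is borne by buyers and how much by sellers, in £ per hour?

Buyers bear £4.4 per hour; sellers bear £1.1 per hour.

Inverting to Q(P) form: Qd = 85 − P; Qs = 4P − 50.
Before the tax: set 85 − P = 4P − 50 → P* = £27, Q* = 58.
With the tax collected from buyers, demand (in seller-price terms) shifts: Qd = 85 − (P + 5.5).
New equilibrium: buyers pay £31.4, sellers receive £25.9, Q = 53.6. (Wedge: Pb − Ps = 5.5.)
Burden on buyers: £4.4; on sellers: £1.1. (They sum to £5.5.)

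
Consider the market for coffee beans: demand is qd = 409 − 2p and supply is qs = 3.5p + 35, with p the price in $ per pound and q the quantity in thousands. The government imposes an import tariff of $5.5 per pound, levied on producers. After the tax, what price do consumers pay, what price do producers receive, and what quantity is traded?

Before the tax: set 409 − 2p = 3.5p + 35 → p* = $68, q* = 273.
With the tax collected from producers, supply shifts: qs = 3.5(p − 5.5) + 35.
Solving gives q = 266 with consumers paying $71.5 and producers receiving $66 (the $5.5 wedge).

Consumers pay $71.5; producers receive $66; quantity = 266.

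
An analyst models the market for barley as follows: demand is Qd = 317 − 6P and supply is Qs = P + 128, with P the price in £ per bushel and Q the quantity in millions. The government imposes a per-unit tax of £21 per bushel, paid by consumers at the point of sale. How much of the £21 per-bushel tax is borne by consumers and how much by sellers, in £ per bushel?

Consumers bear £3 per bushel; sellers bear £18 per bushel.

Before the tax: set 317 − 6P = P + 128 → P* = £27, Q* = 155.
With the tax collected from consumers, demand (in seller-price terms) shifts: Qd = 317 − 6(P + 21).
New equilibrium: consumers pay £30, sellers receive £9, Q = 137. (Wedge: Pb − Ps = 21.)
Burden on consumers: £3; on sellers: £18. (They sum to £21.)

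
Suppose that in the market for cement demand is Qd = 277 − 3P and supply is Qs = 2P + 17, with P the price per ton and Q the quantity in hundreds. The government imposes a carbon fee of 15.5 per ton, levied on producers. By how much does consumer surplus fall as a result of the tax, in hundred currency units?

Consumer surplus falls by 692.54 hundred.

Without the tax, 277 − 3P = 2P + 17 gives 5P = 260, so P* = 52 and Q* = 121.
With the tax collected from producers, supply shifts: Qs = 2(P − 15.5) + 17.
New equilibrium: consumers pay 58.2, producers receive 42.7, Q = 102.4. (Wedge: Pb − Ps = 15.5.)
ΔCS is the trapezoid between Q = 102.4 and Q = 121 of height 6.2: ½ · (121 + 102.4) · 6.2 = 692.54.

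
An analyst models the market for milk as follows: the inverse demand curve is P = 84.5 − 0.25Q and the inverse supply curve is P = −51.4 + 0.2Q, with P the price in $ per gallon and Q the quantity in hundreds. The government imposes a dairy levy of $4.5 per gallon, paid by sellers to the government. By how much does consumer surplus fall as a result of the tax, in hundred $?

Consumer surplus falls by $742.5 hundred.

Rewrite in direct form: Qd = 338 − 4P and Qs = 5P + 257.
Before the tax: set 338 − 4P = 5P + 257 → P* = $9, Q* = 302.
With the tax collected from sellers, supply shifts: Qs = 5(P − 4.5) + 257.
Solving gives Q = 292 with consumers paying $11.5 and sellers receiving $7 (the $4.5 wedge).
ΔCS is the trapezoid between Q = 292 and Q = 302 of height $2.5: ½ · (302 + 292) · 2.5 = $742.5.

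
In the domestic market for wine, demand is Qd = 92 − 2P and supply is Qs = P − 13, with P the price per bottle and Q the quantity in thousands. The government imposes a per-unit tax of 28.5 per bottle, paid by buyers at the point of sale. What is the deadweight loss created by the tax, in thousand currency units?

Before the tax: set 92 − 2P = P − 13 → P* = 35, Q* = 22.
With the tax collected from buyers, demand (in seller-price terms) shifts: Qd = 92 − 2(P + 28.5).
Solving gives Q = 3 with buyers paying 44.5 and suppliers receiving 16 (the 28.5 wedge).
Quantity falls by |ΔQ| = |22 − 3| = 19.
DWL = ½ · t · |ΔQ| = ½ · 28.5 · 19 = 270.75.

Deadweight loss = 270.75 thousand.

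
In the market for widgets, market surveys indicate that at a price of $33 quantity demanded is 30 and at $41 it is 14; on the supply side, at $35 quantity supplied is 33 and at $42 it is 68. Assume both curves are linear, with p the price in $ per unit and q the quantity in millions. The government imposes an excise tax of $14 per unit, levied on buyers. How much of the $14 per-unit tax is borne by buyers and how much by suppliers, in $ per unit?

Buyers bear $10 per unit; suppliers bear $4 per unit.

Demand slope: (14 − 30)/(41 − 33) = -2, so qd = 96 − 2p.
Supply slope: (68 − 33)/(42 − 35) = 5, so qs = 5p − 142.
Without the tax, 96 − 2p = 5p − 142 gives 7p = 238, so p* = $34 and q* = 28.
With the tax collected from buyers, demand (in seller-price terms) shifts: qd = 96 − 2(p + 14).
New equilibrium: buyers pay $44, suppliers receive $30, q = 8. (Wedge: pb − ps = 14.)
Burden on buyers: $10; on suppliers: $4. (They sum to $14.)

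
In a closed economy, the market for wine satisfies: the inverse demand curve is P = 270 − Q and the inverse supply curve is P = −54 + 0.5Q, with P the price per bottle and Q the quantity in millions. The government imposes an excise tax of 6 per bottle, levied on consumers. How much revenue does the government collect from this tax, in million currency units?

Inverting to Q(P) form: Qd = 270 − P; Qs = 2P + 108.
Without the tax, 270 − P = 2P + 108 gives 3P = 162, so P* = 54 and Q* = 216.
With the tax collected from consumers, demand (in seller-price terms) shifts: Qd = 270 − (P + 6).
New equilibrium: consumers pay 58, suppliers receive 52, Q = 212. (Wedge: Pb − Ps = 6.)
Revenue = t · Q = 6 · 212 = 1272.

Tax revenue = 1272 million.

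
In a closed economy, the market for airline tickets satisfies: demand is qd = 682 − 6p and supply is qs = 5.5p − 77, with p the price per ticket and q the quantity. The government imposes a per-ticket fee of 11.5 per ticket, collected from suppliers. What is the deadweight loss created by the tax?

Deadweight loss = 189.75.

Without the tax, 682 − 6p = 5.5p − 77 gives 11.5p = 759, so p* = 66 and q* = 286.
With the tax collected from suppliers, supply shifts: qs = 5.5(p − 11.5) − 77.
New equilibrium: consumers pay 71.5, suppliers receive 60, q = 253. (Wedge: pb − ps = 11.5.)
Quantity falls by |ΔQ| = |286 − 253| = 33.
DWL = ½ · t · |ΔQ| = ½ · 11.5 · 33 = 189.75.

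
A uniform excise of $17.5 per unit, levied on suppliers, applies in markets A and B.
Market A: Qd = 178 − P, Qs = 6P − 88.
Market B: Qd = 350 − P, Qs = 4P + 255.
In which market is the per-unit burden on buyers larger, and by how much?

Market A, by $1.

Market A: pre-tax P* = $38, Q* = 140; post-tax Q = 125; per-unit burden on buyers = $15.
Market B: pre-tax P* = $19, Q* = 331; post-tax Q = 317; per-unit burden on buyers = $14.
Difference: $15 vs $14 → market A is larger by $1.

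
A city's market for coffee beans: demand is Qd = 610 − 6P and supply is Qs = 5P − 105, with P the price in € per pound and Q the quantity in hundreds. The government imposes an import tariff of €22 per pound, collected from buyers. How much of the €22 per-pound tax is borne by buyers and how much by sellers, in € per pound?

Buyers bear €10 per pound; sellers bear €12 per pound.

Without the tax, 610 − 6P = 5P − 105 gives 11P = 715, so P* = €65 and Q* = 220.
With the tax collected from buyers, demand (in seller-price terms) shifts: Qd = 610 − 6(P + 22).
Solving gives Q = 160 with buyers paying €75 and sellers receiving €53 (the €22 wedge).
Burden on buyers: €10; on sellers: €12. (They sum to €22.)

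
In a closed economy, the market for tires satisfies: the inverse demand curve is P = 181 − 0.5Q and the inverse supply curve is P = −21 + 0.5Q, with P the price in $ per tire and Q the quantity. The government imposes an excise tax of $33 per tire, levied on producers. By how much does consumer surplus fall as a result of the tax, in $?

Consumer surplus falls by $3060.75.

Inverting to Q(P) form: Qd = 362 − 2P; Qs = 2P + 42.
Before the tax: set 362 − 2P = 2P + 42 → P* = $80, Q* = 202.
With the tax collected from producers, supply shifts: Qs = 2(P − 33) + 42.
Solving gives Q = 169 with buyers paying $96.5 and producers receiving $63.5 (the $33 wedge).
ΔCS is the trapezoid between Q = 169 and Q = 202 of height $16.5: ½ · (202 + 169) · 16.5 = $3060.75.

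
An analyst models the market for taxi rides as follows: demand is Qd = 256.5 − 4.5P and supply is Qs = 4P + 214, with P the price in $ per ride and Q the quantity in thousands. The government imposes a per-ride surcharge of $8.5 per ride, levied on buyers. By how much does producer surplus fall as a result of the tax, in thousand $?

Before the tax: set 256.5 − 4.5P = 4P + 214 → P* = $5, Q* = 234.
With the tax collected from buyers, demand (in seller-price terms) shifts: Qd = 256.5 − 4.5(P + 8.5).
New equilibrium: buyers pay $9, suppliers receive $0.5, Q = 216. (Wedge: Pb − Ps = 8.5.)
ΔPS is the trapezoid between Q = 216 and Q = 234 of height $4.5: ½ · (234 + 216) · 4.5 = $1012.5.

Producer surplus falls by $1012.5 thousand.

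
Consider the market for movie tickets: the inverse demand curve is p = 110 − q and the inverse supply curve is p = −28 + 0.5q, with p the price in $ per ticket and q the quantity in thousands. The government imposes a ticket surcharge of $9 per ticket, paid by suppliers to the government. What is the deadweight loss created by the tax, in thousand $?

Rewrite in direct form: qd = 110 − p and qs = 2p + 56.
Before the tax: set 110 − p = 2p + 56 → p* = $18, q* = 92.
With the tax collected from suppliers, supply shifts: qs = 2(p − 9) + 56.
Solving gives q = 86 with buyers paying $24 and suppliers receiving $15 (the $9 wedge).
Quantity falls by |ΔQ| = |92 − 86| = 6.
DWL = ½ · t · |ΔQ| = ½ · 9 · 6 = $27.

Deadweight loss = $27 thousand.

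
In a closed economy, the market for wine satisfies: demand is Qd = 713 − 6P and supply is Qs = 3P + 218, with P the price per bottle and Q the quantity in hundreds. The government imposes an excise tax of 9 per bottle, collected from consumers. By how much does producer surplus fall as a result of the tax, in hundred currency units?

Producer surplus falls by 2244 hundred.

Without the tax, 713 − 6P = 3P + 218 gives 9P = 495, so P* = 55 and Q* = 383.
With the tax collected from consumers, demand (in seller-price terms) shifts: Qd = 713 − 6(P + 9).
New equilibrium: consumers pay 58, producers receive 49, Q = 365. (Wedge: Pb − Ps = 9.)
ΔPS is the trapezoid between Q = 365 and Q = 383 of height 6: ½ · (383 + 365) · 6 = 2244.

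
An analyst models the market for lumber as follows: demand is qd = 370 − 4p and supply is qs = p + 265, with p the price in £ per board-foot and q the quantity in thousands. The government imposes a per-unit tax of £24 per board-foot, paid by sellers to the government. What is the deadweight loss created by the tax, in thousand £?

Deadweight loss = £230.4 thousand.

Without the tax, 370 − 4p = p + 265 gives 5p = 105, so p* = £21 and q* = 286.
With the tax collected from sellers, supply shifts: qs = (p − 24) + 265.
Solving gives q = 266.8 with consumers paying £25.8 and sellers receiving £1.8 (the £24 wedge).
Quantity falls by |ΔQ| = |286 − 266.8| = 19.2.
DWL = ½ · t · |ΔQ| = ½ · 24 · 19.2 = £230.4.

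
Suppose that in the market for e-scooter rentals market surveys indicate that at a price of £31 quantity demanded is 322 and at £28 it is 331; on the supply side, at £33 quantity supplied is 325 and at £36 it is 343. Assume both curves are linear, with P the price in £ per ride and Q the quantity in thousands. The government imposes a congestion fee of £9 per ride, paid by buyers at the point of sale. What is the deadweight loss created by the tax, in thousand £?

Deadweight loss = £81 thousand.

Demand slope: (331 − 322)/(28 − 31) = -3, so Qd = 415 − 3P.
Supply slope: (343 − 325)/(36 − 33) = 6, so Qs = 6P + 127.
Without the tax, 415 − 3P = 6P + 127 gives 9P = 288, so P* = £32 and Q* = 319.
With the tax collected from buyers, demand (in seller-price terms) shifts: Qd = 415 − 3(P + 9).
New equilibrium: buyers pay £38, producers receive £29, Q = 301. (Wedge: Pb − Ps = 9.)
Quantity falls by |ΔQ| = |319 − 301| = 18.
DWL = ½ · t · |ΔQ| = ½ · 9 · 18 = £81.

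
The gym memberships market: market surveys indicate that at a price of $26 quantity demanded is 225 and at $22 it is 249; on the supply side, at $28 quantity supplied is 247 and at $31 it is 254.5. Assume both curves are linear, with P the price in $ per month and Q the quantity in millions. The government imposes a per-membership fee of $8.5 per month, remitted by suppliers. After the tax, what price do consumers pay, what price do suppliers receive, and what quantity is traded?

Demand slope: (249 − 225)/(22 − 26) = -6, so Qd = 381 − 6P.
Supply slope: (254.5 − 247)/(31 − 28) = 2.5, so Qs = 2.5P + 177.
Without the tax, 381 − 6P = 2.5P + 177 gives 8.5P = 204, so P* = $24 and Q* = 237.
With the tax collected from suppliers, supply shifts: Qs = 2.5(P − 8.5) + 177.
Solving gives Q = 222 with consumers paying $26.5 and suppliers receiving $18 (the $8.5 wedge).
The less price-elastic side of the market bears the larger share of a per-unit tax.

Consumers pay $26.5; suppliers receive $18; quantity = 222.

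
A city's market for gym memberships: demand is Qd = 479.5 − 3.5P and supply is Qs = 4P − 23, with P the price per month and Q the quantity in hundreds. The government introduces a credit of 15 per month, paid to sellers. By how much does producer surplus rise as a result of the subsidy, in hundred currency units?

Producer surplus rises by 1813 hundred.

Before the subsidy: set 479.5 − 3.5P = 4P − 23 → P* = 67, Q* = 245.
With a per-unit subsidy paid to sellers, each receives P + 15 per unit sold, so supply becomes Qs = 4(P + 15) − 23.
New equilibrium: consumers pay 59, sellers receive 74, Q = 273. (Wedge: Pb − Ps = −15.)
ΔPS is the trapezoid between Q = 273 and Q = 245 of height 7: ½ · (245 + 273) · 7 = 1813.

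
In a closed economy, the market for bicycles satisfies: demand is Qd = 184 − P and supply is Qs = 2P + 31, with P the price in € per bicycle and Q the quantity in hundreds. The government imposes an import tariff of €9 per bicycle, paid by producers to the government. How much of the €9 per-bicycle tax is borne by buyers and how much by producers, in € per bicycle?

Without the tax, 184 − P = 2P + 31 gives 3P = 153, so P* = €51 and Q* = 133.
With the tax collected from producers, supply shifts: Qs = 2(P − 9) + 31.
Solving gives Q = 127 with buyers paying €57 and producers receiving €48 (the €9 wedge).
Burden on buyers: €6; on producers: €3. (They sum to €9.)

Buyers bear €6 per bicycle; producers bear €3 per bicycle.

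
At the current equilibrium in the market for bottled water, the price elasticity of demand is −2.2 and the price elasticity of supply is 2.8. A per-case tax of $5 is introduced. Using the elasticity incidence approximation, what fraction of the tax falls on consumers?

Incidence ratio: consumers' share ≈ εs / (εs + |εd|) = 2.8 / (2.8 + 2.2) = 0.56.
Supply is the more elastic side, so consumers bear the larger share.

Consumers' share ≈ 0.56.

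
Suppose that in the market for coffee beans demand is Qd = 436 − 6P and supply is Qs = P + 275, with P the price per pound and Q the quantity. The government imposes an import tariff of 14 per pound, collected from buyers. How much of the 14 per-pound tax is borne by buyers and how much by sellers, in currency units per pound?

Without the tax, 436 − 6P = P + 275 gives 7P = 161, so P* = 23 and Q* = 298.
With the tax collected from buyers, demand (in seller-price terms) shifts: Qd = 436 − 6(P + 14).
Solving gives Q = 286 with buyers paying 25 and sellers receiving 11 (the 14 wedge).
Burden on buyers: 2; on sellers: 12. (They sum to 14.)

Buyers bear 2 per pound; sellers bear 12 per pound.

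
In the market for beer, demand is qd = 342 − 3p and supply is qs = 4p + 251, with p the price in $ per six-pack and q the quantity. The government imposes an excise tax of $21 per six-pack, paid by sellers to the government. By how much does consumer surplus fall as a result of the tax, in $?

Consumer surplus falls by $3420.

Before the tax: set 342 − 3p = 4p + 251 → p* = $13, q* = 303.
With the tax collected from sellers, supply shifts: qs = 4(p − 21) + 251.
New equilibrium: consumers pay $25, sellers receive $4, q = 267. (Wedge: pb − ps = 21.)
ΔCS is the trapezoid between Q = 267 and Q = 303 of height $12: ½ · (303 + 267) · 12 = $3420.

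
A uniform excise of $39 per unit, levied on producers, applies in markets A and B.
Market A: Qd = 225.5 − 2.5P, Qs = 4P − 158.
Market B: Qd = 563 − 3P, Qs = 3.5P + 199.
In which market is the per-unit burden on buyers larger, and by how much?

Market A: pre-tax P* = $59, Q* = 78; post-tax Q = 18; per-unit burden on buyers = $24.
Market B: pre-tax P* = $56, Q* = 395; post-tax Q = 332; per-unit burden on buyers = $21.
Difference: $24 vs $21 → market A is larger by $3.

Market A, by $3.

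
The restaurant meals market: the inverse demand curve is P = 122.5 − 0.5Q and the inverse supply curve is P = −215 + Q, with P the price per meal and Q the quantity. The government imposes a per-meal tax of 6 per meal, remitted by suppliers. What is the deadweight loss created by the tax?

Deadweight loss = 12.

Rewrite in direct form: Qd = 245 − 2P and Qs = P + 215.
Before the tax: set 245 − 2P = P + 215 → P* = 10, Q* = 225.
With the tax collected from suppliers, supply shifts: Qs = (P − 6) + 215.
New equilibrium: buyers pay 12, suppliers receive 6, Q = 221. (Wedge: Pb − Ps = 6.)
Quantity falls by |ΔQ| = |225 − 221| = 4.
DWL = ½ · t · |ΔQ| = ½ · 6 · 4 = 12.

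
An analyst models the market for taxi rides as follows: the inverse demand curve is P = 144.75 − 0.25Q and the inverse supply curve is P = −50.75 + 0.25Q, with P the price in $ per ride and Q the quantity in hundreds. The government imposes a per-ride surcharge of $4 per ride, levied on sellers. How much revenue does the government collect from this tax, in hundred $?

Tax revenue = $1532 hundred.

Rewrite in direct form: Qd = 579 − 4P and Qs = 4P + 203.
Without the tax, 579 − 4P = 4P + 203 gives 8P = 376, so P* = $47 and Q* = 391.
With the tax collected from sellers, supply shifts: Qs = 4(P − 4) + 203.
New equilibrium: buyers pay $49, sellers receive $45, Q = 383. (Wedge: Pb − Ps = 4.)
Revenue = t · Q = 4 · 383 = $1532.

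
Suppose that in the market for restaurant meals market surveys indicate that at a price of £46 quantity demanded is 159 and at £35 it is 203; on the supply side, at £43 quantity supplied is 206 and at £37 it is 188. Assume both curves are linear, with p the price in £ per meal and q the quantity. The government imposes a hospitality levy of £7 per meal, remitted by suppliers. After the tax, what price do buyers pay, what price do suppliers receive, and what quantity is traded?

Demand slope: (203 − 159)/(35 − 46) = -4, so qd = 343 − 4p.
Supply slope: (188 − 206)/(37 − 43) = 3, so qs = 3p + 77.
Without the tax, 343 − 4p = 3p + 77 gives 7p = 266, so p* = £38 and q* = 191.
With the tax collected from suppliers, supply shifts: qs = 3(p − 7) + 77.
New equilibrium: buyers pay £41, suppliers receive £34, q = 179. (Wedge: pb − ps = 7.)

Buyers pay £41; suppliers receive £34; quantity = 179.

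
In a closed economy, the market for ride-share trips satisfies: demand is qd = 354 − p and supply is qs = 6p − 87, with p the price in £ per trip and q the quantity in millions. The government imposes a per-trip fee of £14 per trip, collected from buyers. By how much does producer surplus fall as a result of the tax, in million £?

Before the tax: set 354 − p = 6p − 87 → p* = £63, q* = 291.
With the tax collected from buyers, demand (in seller-price terms) shifts: qd = 354 − (p + 14).
Solving gives q = 279 with buyers paying £75 and sellers receiving £61 (the £14 wedge).
ΔPS is the trapezoid between Q = 279 and Q = 291 of height £2: ½ · (291 + 279) · 2 = £570.

Producer surplus falls by £570 million.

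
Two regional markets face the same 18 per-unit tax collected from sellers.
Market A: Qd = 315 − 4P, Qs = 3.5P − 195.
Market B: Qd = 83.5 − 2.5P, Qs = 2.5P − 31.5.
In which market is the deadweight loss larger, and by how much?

Market A, by 99.9.

Market A: pre-tax P* = 68, Q* = 43; post-tax Q = 9.4; deadweight loss = 302.4.
Market B: pre-tax P* = 23, Q* = 26; post-tax Q = 3.5; deadweight loss = 202.5.
Difference: 302.4 vs 202.5 → market A is larger by 99.9.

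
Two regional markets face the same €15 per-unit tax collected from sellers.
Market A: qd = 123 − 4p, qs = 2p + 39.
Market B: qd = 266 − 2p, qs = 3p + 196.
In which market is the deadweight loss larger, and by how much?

Market A: pre-tax p* = €14, q* = 67; post-tax q = 47; deadweight loss = €150.
Market B: pre-tax p* = €14, q* = 238; post-tax q = 220; deadweight loss = €135.
Difference: €150 vs €135 → market A is larger by €15.

Market A, by €15.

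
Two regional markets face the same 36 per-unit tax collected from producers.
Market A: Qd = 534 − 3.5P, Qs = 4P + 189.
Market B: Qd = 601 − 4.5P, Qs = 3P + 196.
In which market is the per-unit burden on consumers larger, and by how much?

Market A, by 4.8.

Market A: pre-tax P* = 46, Q* = 373; post-tax Q = 305.8; per-unit burden on consumers = 19.2.
Market B: pre-tax P* = 54, Q* = 358; post-tax Q = 293.2; per-unit burden on consumers = 14.4.
Difference: 19.2 vs 14.4 → market A is larger by 4.8.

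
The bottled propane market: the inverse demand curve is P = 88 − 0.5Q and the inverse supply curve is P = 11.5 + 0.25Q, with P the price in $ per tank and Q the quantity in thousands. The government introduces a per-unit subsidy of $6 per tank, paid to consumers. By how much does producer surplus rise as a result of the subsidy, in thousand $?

Inverting to Q(P) form: Qd = 176 − 2P; Qs = 4P − 46.
Before the subsidy: set 176 − 2P = 4P − 46 → P* = $37, Q* = 102.
With a per-unit subsidy paid to consumers, each effectively pays P − 6, so demand becomes Qd = 176 − 2(P − 6).
Solving gives Q = 110 with consumers paying $33 and sellers receiving $39 (the $6 wedge).
ΔPS is the trapezoid between Q = 110 and Q = 102 of height $2: ½ · (102 + 110) · 2 = $212.

Producer surplus rises by $212 thousand.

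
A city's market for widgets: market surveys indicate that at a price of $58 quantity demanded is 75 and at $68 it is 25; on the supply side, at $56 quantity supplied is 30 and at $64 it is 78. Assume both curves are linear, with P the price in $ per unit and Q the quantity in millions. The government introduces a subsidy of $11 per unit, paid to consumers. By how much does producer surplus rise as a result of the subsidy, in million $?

Demand slope: (25 − 75)/(68 − 58) = -5, so Qd = 365 − 5P.
Supply slope: (78 − 30)/(64 − 56) = 6, so Qs = 6P − 306.
Without the subsidy, 365 − 5P = 6P − 306 gives 11P = 671, so P* = $61 and Q* = 60.
With a per-unit subsidy paid to consumers, each effectively pays P − 11, so demand becomes Qd = 365 − 5(P − 11).
New equilibrium: consumers pay $55, producers receive $66, Q = 90. (Wedge: Pb − Ps = −11.)
ΔPS is the trapezoid between Q = 90 and Q = 60 of height $5: ½ · (60 + 90) · 5 = $375.

Producer surplus rises by $375 million.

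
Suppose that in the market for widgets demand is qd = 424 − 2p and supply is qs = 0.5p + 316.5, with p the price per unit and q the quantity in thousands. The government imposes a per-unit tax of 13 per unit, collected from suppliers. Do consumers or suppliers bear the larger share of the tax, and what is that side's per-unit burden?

Without the tax, 424 − 2p = 0.5p + 316.5 gives 2.5p = 107.5, so p* = 43 and q* = 338.
With the tax collected from suppliers, supply shifts: qs = 0.5(p − 13) + 316.5.
New equilibrium: consumers pay 45.6, suppliers receive 32.6, q = 332.8. (Wedge: pb − ps = 13.)
Per-unit burden: consumers 2.6, suppliers 10.4.
Suppliers take the larger share because supply is less price-elastic here (demand slope 2 vs supply slope 0.5).

Suppliers bear the larger share: 10.4 per unit.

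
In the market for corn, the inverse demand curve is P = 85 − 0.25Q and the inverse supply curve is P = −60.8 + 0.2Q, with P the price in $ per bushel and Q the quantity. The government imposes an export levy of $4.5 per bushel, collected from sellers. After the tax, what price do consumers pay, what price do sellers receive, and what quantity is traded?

Rewrite in direct form: Qd = 340 − 4P and Qs = 5P + 304.
Without the tax, 340 − 4P = 5P + 304 gives 9P = 36, so P* = $4 and Q* = 324.
With the tax collected from sellers, supply shifts: Qs = 5(P − 4.5) + 304.
New equilibrium: consumers pay $6.5, sellers receive $2, Q = 314. (Wedge: Pb − Ps = 4.5.)
The less price-elastic side of the market bears the larger share of a per-unit tax.

Consumers pay $6.5; sellers receive $2; quantity = 314.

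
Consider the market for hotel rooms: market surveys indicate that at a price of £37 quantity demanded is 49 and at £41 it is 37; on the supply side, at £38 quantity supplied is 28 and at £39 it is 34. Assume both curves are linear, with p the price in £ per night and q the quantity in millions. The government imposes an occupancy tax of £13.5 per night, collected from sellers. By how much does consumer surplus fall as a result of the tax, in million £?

Consumer surplus falls by £238.5 million.

Demand slope: (37 − 49)/(41 − 37) = -3, so qd = 160 − 3p.
Supply slope: (34 − 28)/(39 − 38) = 6, so qs = 6p − 200.
Without the tax, 160 − 3p = 6p − 200 gives 9p = 360, so p* = £40 and q* = 40.
With the tax collected from sellers, supply shifts: qs = 6(p − 13.5) − 200.
Solving gives q = 13 with consumers paying £49 and sellers receiving £35.5 (the £13.5 wedge).
ΔCS is the trapezoid between Q = 13 and Q = 40 of height £9: ½ · (40 + 13) · 9 = £238.5.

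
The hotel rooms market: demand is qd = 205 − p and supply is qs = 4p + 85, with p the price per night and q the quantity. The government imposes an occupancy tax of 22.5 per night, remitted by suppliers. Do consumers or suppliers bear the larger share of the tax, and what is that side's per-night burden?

Consumers bear the larger share: 18 per night.

Before the tax: set 205 − p = 4p + 85 → p* = 24, q* = 181.
With the tax collected from suppliers, supply shifts: qs = 4(p − 22.5) + 85.
Solving gives q = 163 with consumers paying 42 and suppliers receiving 19.5 (the 22.5 wedge).
Per-night burden: consumers 18, suppliers 4.5.
Consumers take the larger share because demand is less price-elastic here (demand slope 1 vs supply slope 4).
The less price-elastic side of the market bears the larger share of a per-unit tax.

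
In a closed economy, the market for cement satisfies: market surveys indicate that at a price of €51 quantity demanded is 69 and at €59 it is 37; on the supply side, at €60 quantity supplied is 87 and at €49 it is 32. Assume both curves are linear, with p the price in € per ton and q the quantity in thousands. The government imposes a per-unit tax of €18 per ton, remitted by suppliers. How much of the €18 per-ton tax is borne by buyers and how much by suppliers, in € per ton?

Demand slope: (37 − 69)/(59 − 51) = -4, so qd = 273 − 4p.
Supply slope: (32 − 87)/(49 − 60) = 5, so qs = 5p − 213.
Without the tax, 273 − 4p = 5p − 213 gives 9p = 486, so p* = €54 and q* = 57.
With the tax collected from suppliers, supply shifts: qs = 5(p − 18) − 213.
New equilibrium: buyers pay €64, suppliers receive €46, q = 17. (Wedge: pb − ps = 18.)
Burden on buyers: €10; on suppliers: €8. (They sum to €18.)
The less price-elastic side of the market bears the larger share of a per-unit tax.

Buyers bear €10 per ton; suppliers bear €8 per ton.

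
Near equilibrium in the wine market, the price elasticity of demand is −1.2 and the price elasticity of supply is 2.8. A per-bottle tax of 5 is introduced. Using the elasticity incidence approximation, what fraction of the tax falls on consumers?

Consumers' share ≈ 0.7.

Incidence ratio: consumers' share ≈ εs / (εs + |εd|) = 2.8 / (2.8 + 1.2) = 0.7.
Supply is the more elastic side, so consumers bear the larger share.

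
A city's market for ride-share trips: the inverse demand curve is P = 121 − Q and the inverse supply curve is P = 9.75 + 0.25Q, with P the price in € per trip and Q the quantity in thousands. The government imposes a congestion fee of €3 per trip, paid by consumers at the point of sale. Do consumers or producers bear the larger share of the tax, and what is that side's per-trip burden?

Rewrite in direct form: Qd = 121 − P and Qs = 4P − 39.
Without the tax, 121 − P = 4P − 39 gives 5P = 160, so P* = €32 and Q* = 89.
With the tax collected from consumers, demand (in seller-price terms) shifts: Qd = 121 − (P + 3).
Solving gives Q = 86.6 with consumers paying €34.4 and producers receiving €31.4 (the €3 wedge).
Per-trip burden: consumers €2.4, producers €0.6.
Consumers take the larger share because demand is less price-elastic here (demand slope 1 vs supply slope 4).
The less price-elastic side of the market bears the larger share of a per-unit tax.

Consumers bear the larger share: €2.4 per trip.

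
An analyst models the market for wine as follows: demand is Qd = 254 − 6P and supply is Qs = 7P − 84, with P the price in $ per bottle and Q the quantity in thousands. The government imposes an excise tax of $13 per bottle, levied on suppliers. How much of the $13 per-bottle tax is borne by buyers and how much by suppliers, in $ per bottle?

Buyers bear $7 per bottle; suppliers bear $6 per bottle.

Without the tax, 254 − 6P = 7P − 84 gives 13P = 338, so P* = $26 and Q* = 98.
With the tax collected from suppliers, supply shifts: Qs = 7(P − 13) − 84.
Solving gives Q = 56 with buyers paying $33 and suppliers receiving $20 (the $13 wedge).
Burden on buyers: $7; on suppliers: $6. (They sum to $13.)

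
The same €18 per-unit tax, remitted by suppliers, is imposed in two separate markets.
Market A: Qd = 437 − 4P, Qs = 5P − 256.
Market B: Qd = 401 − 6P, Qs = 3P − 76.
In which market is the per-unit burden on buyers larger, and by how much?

Market A: pre-tax P* = €77, Q* = 129; post-tax Q = 89; per-unit burden on buyers = €10.
Market B: pre-tax P* = €53, Q* = 83; post-tax Q = 47; per-unit burden on buyers = €6.
Difference: €10 vs €6 → market A is larger by €4.

Market A, by €4.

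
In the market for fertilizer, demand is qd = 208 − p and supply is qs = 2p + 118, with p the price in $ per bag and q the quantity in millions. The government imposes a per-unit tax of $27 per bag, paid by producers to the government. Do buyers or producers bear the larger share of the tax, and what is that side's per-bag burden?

Buyers bear the larger share: $18 per bag.

Before the tax: set 208 − p = 2p + 118 → p* = $30, q* = 178.
With the tax collected from producers, supply shifts: qs = 2(p − 27) + 118.
Solving gives q = 160 with buyers paying $48 and producers receiving $21 (the $27 wedge).
Per-bag burden: buyers $18, producers $9.
Buyers take the larger share because demand is less price-elastic here (demand slope 1 vs supply slope 2).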